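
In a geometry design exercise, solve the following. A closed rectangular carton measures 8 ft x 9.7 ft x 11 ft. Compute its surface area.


Shape: rectangular prism
l = 8 ft, w = 9.7 ft, h = 11 ft
Formula: SA = 2(lw + lh + wh)
lw = 77.6, lh = 88, wh = 106.7
lw + lh + wh = 272.3
SA = 2 * 272.3
SA = 544.6
544.6 ft^2


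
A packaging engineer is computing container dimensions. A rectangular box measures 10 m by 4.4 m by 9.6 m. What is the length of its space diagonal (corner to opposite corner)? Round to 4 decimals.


Shape: rectangular box (space diagonal)
l = 10 m, w = 4.4 m, h = 9.6 m
Visualize: the diagonal of the base, then a right triangle with that diagonal and the height.
Formula: d = sqrt(l^2 + w^2 + h^2)
l^2 + w^2 + h^2 = 100 + 19.36 + 92.16 = 211.52
d = sqrt(211.52)
d = 14.5437
14.5437 m


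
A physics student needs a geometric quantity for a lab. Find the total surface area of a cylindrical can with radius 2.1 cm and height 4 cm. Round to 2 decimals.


Shape: closed cylinder
Radius r = 2.1 cm, Height h = 4 cm
Formula: SA = 2*pi*r^2 + 2*pi*r*h = 2*pi*r*(r + h)
r + h = 6.1
2 * r * (r + h) = 2 * 2.1 * 6.1 = 25.62
SA = 25.62 * pi
SA = 80.49
80.49 cm^2


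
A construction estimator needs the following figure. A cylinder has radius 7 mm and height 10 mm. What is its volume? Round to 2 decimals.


Shape: cylinder
Radius r = 7 mm, Height h = 10 mm
Formula: V = pi * r^2 * h
r^2 = 49
V = pi * 49 * 10
V = 490 * pi
V = 1539.38
1539.38 mm^3


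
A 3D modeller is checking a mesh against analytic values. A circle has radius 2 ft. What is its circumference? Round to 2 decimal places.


Shape: circle
Radius r = 2 ft
Formula: C = 2 * pi * r
C = 2 * pi * 2
C = 4 * pi
C = 12.57
12.57 ft


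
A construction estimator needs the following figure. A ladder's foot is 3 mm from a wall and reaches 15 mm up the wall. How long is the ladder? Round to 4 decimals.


Shape: right triangle
Legs a = 3 mm, b = 15 mm
Formula: c = sqrt(a^2 + b^2)
a^2 = 9, b^2 = 225
a^2 + b^2 = 234
c = sqrt(234)
c = 15.2971
15.2971 mm


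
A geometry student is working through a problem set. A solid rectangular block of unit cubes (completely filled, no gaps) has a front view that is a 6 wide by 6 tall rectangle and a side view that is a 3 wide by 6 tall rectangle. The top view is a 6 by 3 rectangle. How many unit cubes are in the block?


Orthographic views of a solid rectangular block:
Front view 6 x 6 -> length = 6, height = 6
Side view 3 x 6 -> width = 3, height = 6 (consistent)
Top view 6 x 3 -> confirms length = 6, width = 3
The block is 6 x 3 x 6.
Total unit cubes = 6 * 3 * 6 = 108
108 unit cubes


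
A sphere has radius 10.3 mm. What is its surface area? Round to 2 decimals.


Shape: sphere
Radius r = 10.3 mm
Formula: SA = 4 * pi * r^2
r^2 = 106.09
SA = 4 * pi * 106.09
SA = 424.36 * pi
SA = 1333.17
1333.17 mm^2


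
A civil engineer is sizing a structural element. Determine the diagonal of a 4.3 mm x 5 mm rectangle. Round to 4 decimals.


Shape: rectangle (diagonal via Pythagoras)
Sides: 4.3 mm and 5 mm
Formula: d = sqrt(l^2 + w^2)
l^2 = 18.49, w^2 = 25
l^2 + w^2 = 43.49
d = sqrt(43.49)
d = 6.5947
6.5947 mm


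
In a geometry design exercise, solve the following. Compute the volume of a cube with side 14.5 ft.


Shape: cube
Side s = 14.5 ft
Formula: V = s^3
V = 14.5 * 14.5 * 14.5
V = 210.25 * 14.5
V = 3048.625
3048.625 ft^3


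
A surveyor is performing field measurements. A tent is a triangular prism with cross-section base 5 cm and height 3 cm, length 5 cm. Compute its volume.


Shape: triangular prism
Triangle base = 5 cm, triangle height = 3 cm, prism length L = 5 cm
Formula: V = (1/2 * b * h_tri) * L
Cross-section area = 0.5 * 5 * 3 = 7.5
V = 7.5 * 5
V = 37.5
37.5 cm^3


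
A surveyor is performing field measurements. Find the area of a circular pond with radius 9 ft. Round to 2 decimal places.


Shape: circle
Radius r = 9 ft
Formula: A = pi * r^2
r^2 = 9^2 = 81
A = pi * 81
A = 254.47
254.47 ft^2


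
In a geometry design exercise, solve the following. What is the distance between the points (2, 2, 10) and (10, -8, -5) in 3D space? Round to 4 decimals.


3D distance between two points
P1 = (2, 2, 10), P2 = (10, -8, -5)
Formula: d = sqrt((x2-x1)^2 + (y2-y1)^2 + (z2-z1)^2)
dx = 10 - 2 = 8
dy = -8 - 2 = -10
dz = -5 - 10 = -15
dx^2 + dy^2 + dz^2 = 64 + 100 + 225 = 389
d = sqrt(389)
d = 19.7231
19.7231 units


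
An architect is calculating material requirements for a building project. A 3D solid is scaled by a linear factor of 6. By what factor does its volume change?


Linear scale factor k = 6
Rule: under a linear scaling by k, volumes scale by k^3.
k^3 = 6 * 6 * 6
k^3 = 36 * 6
k^3 = 216
Volume scales by a factor of 216.
216 (dimensionless)


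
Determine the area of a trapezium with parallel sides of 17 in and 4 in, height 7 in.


Shape: trapezoid
Parallel sides a = 17 in, b = 4 in; Height h = 7 in
Formula: A = (a + b) * h / 2
a + b = 17 + 4 = 21
A = 21 * 7 / 2
A = 147 / 2
A = 73.5
73.5 in^2


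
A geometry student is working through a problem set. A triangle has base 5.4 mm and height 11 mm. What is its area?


Shape: triangle
Base b = 5.4 mm, Height h = 11 mm
Formula: A = (1/2) * b * h
A = 0.5 * 5.4 * 11
A = 0.5 * 59.4
A = 29.7
29.7 mm^2


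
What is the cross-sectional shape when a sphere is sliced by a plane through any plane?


Solid: sphere
Cutting plane: through any plane
Visualize the intersection of the plane with the solid's surface.
The boundary of the cut region is a circle.
circle


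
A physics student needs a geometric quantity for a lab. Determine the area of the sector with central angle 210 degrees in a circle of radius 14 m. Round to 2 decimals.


Shape: circular sector
Radius r = 14 m, Angle = 210 degrees
Formula: A = (angle/360) * pi * r^2
r^2 = 196
Fraction of circle = 210/360
A = (210/360) * pi * 196
A = 114.333333 * pi
A = 359.19
359.19 m^2


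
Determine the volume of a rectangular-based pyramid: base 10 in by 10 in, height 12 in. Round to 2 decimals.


Shape: rectangular pyramid
Base: 10 in x 10 in, Height h = 12 in
Formula: V = (1/3) * base_area * h
base_area = 10 * 10 = 100
base_area * h = 100 * 12 = 1200
V = 1200 / 3
V = 400
400 in^3


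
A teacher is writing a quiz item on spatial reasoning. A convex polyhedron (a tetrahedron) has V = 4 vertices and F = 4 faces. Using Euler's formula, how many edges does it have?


Polyhedron: tetrahedron
Euler's formula for convex polyhedra: V - E + F = 2
Given: V = 4 vertices and F = 4 faces
Solve for E:
E = V + F - 2 = 4 + 4 - 2 = 6
6 edges


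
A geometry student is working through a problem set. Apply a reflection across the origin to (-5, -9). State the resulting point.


Transformation: reflection
Original point: (-5, -9)
Rule for reflection through the origin: (x, y) -> (-x, -y)
Apply: (-5, -9) -> (5, 9)
(5, 9)


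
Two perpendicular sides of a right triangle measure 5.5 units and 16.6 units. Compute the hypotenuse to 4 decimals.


Shape: right triangle
Legs a = 5.5 units, b = 16.6 units
Formula: c = sqrt(a^2 + b^2)
a^2 = 30.25, b^2 = 275.56
a^2 + b^2 = 305.81
c = sqrt(305.81)
c = 17.4874
17.4874 units


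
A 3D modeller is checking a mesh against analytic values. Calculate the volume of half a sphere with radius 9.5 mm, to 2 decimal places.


Shape: hemisphere (half of a sphere)
Radius r = 9.5 mm
Formula: V = (1/2) * (4/3) * pi * r^3 = (2/3) * pi * r^3
r^3 = 857.375
(2/3) * 857.375 = 571.583333
V = 571.583333 * pi
V = 1795.68
1795.68 mm^3


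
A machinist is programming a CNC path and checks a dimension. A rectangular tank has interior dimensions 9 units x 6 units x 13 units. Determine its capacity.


Shape: rectangular prism
l = 9 units, w = 6 units, h = 13 units
Formula: V = l * w * h
V = 9 * 6 * 13
V = 54 * 13
V = 702
702 units^3


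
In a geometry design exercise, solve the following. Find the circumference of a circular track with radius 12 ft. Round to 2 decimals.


Shape: circle
Radius r = 12 ft
Formula: C = 2 * pi * r
C = 2 * pi * 12
C = 24 * pi
C = 75.4
75.4 ft


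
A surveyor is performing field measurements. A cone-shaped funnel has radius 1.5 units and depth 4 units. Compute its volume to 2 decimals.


Shape: cone
Radius r = 1.5 units, Height h = 4 units
Formula: V = (1/3) * pi * r^2 * h
r^2 = 2.25
pi * r^2 * h = pi * 2.25 * 4 = 9 * pi
V = 9 * pi / 3
V = 9.42
9.42 units^3


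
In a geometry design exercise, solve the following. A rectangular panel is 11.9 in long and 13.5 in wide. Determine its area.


Shape: rectangle
Length l = 11.9 in, Width w = 13.5 in
Formula: A = l * w
A = 11.9 * 13.5
A = 160.65
160.65 in^2


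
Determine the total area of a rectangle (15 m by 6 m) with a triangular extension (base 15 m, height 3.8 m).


Composite shape: rectangle + triangle
Rectangle area = 15 * 6 = 90
Triangle area = 0.5 * 15 * 3.8 = 28.5
Total = 90 + 28.5
Total = 118.5
118.5 m^2


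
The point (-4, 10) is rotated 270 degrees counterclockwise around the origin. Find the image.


Transformation: rotation about the origin
Original point: (-4, 10)
Rule for 270 deg counterclockwise: (x, y) -> (y, -x)
Apply: (-4, 10) -> (10, 4)
(10, 4)


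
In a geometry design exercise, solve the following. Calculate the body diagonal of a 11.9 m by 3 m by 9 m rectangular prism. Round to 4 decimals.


Shape: rectangular box (space diagonal)
l = 11.9 m, w = 3 m, h = 9 m
Visualize: the diagonal of the base, then a right triangle with that diagonal and the height.
Formula: d = sqrt(l^2 + w^2 + h^2)
l^2 + w^2 + h^2 = 141.61 + 9 + 81 = 231.61
d = sqrt(231.61)
d = 15.2187
15.2187 m


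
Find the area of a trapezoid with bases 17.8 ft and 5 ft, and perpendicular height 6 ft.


Shape: trapezoid
Parallel sides a = 17.8 ft, b = 5 ft; Height h = 6 ft
Formula: A = (a + b) * h / 2
a + b = 17.8 + 5 = 22.8
A = 22.8 * 6 / 2
A = 136.8 / 2
A = 68.4
68.4 ft^2


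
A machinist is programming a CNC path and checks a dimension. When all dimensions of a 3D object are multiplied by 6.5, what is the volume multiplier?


Linear scale factor k = 6.5
Rule: under a linear scaling by k, volumes scale by k^3.
k^3 = 6.5 * 6.5 * 6.5
k^3 = 42.25 * 6.5
k^3 = 274.625
Volume scales by a factor of 274.625.
274.625 (dimensionless)


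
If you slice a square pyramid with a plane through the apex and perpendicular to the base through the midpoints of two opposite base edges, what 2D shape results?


Solid: square pyramid
Cutting plane: through the apex and perpendicular to the base through the midpoints of two opposite base edges
Visualize the intersection of the plane with the solid's surface.
The boundary of the cut region is a isosceles triangle.
isosceles triangle


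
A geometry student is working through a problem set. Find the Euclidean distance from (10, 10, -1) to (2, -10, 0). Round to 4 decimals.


3D distance between two points
P1 = (10, 10, -1), P2 = (2, -10, 0)
Formula: d = sqrt((x2-x1)^2 + (y2-y1)^2 + (z2-z1)^2)
dx = 2 - 10 = -8
dy = -10 - 10 = -20
dz = 0 - -1 = 1
dx^2 + dy^2 + dz^2 = 64 + 400 + 1 = 465
d = sqrt(465)
d = 21.5639
21.5639 units


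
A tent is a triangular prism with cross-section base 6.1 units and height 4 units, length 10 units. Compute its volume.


Shape: triangular prism
Triangle base = 6.1 units, triangle height = 4 units, prism length L = 10 units
Formula: V = (1/2 * b * h_tri) * L
Cross-section area = 0.5 * 6.1 * 4 = 12.2
V = 12.2 * 10
V = 122
122 units^3


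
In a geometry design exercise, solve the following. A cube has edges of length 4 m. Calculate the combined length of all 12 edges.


Shape: cube
Side s = 4 m
A cube has 12 edges, all equal.
Formula: total edge length = 12 * s
Total = 12 * 4
Total = 48
48 m


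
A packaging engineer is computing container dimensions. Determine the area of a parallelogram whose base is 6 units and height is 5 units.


Shape: parallelogram
Base b = 6 units, Height h = 5 units
Formula: A = b * h
A = 6 * 5
A = 30
30 units^2


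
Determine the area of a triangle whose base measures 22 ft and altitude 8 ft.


Shape: triangle
Base b = 22 ft, Height h = 8 ft
Formula: A = (1/2) * b * h
A = 0.5 * 22 * 8
A = 0.5 * 176
A = 88
88 ft^2


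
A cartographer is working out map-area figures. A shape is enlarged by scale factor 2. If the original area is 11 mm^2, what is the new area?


Linear scale factor k = 2
Original area = 11 mm^2
Rule: under a linear scaling by k, areas scale by k^2.
k^2 = 2^2 = 4
New area = 11 * 4
New area = 44
44 mm^2


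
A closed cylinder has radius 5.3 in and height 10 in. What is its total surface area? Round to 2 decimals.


Shape: closed cylinder
Radius r = 5.3 in, Height h = 10 in
Formula: SA = 2*pi*r^2 + 2*pi*r*h = 2*pi*r*(r + h)
r + h = 15.3
2 * r * (r + h) = 2 * 5.3 * 15.3 = 162.18
SA = 162.18 * pi
SA = 509.5
509.5 in^2


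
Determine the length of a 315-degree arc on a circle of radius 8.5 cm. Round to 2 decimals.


Shape: circular arc
Radius r = 8.5 cm, Angle = 315 degrees
Formula: L = (angle/360) * 2 * pi * r
2 * pi * r = 17 * pi
L = (315/360) * 17 * pi
L = 14.875 * pi
L = 46.73
46.73 cm


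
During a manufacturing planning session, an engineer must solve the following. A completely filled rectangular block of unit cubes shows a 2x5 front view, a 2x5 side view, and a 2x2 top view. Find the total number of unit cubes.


Orthographic views of a solid rectangular block:
Front view 2 x 5 -> length = 2, height = 5
Side view 2 x 5 -> width = 2, height = 5 (consistent)
Top view 2 x 2 -> confirms length = 2, width = 2
The block is 2 x 2 x 5.
Total unit cubes = 2 * 2 * 5 = 20
20 unit cubes


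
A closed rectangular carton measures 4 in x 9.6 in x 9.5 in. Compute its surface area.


Shape: rectangular prism
l = 4 in, w = 9.6 in, h = 9.5 in
Formula: SA = 2(lw + lh + wh)
lw = 38.4, lh = 38, wh = 91.2
lw + lh + wh = 167.6
SA = 2 * 167.6
SA = 335.2
335.2 in^2


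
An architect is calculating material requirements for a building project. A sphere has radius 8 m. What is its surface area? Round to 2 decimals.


Shape: sphere
Radius r = 8 m
Formula: SA = 4 * pi * r^2
r^2 = 64
SA = 4 * pi * 64
SA = 256 * pi
SA = 804.25
804.25 m^2


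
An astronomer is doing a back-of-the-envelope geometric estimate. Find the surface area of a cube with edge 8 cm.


Shape: cube
Side s = 8 cm
A cube has 6 square faces.
Formula: SA = 6 * s^2
s^2 = 64
SA = 6 * 64
SA = 384
384 cm^2


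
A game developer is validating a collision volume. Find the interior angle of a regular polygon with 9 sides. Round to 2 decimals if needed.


Shape: regular nonagon (9 sides)
Formula: interior angle = (n - 2) * 180 / n
(n - 2) = 7
(n - 2) * 180 = 1260
angle = 1260 / 9
angle = 140
140 degrees


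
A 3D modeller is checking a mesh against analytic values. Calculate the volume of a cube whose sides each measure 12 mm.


Shape: cube
Side s = 12 mm
Formula: V = s^3
V = 12 * 12 * 12
V = 144 * 12
V = 1728
1728 mm^3


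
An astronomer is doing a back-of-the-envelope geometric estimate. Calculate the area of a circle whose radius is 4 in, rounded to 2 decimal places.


Shape: circle
Radius r = 4 in
Formula: A = pi * r^2
r^2 = 4^2 = 16
A = pi * 16
A = 50.27
50.27 in^2


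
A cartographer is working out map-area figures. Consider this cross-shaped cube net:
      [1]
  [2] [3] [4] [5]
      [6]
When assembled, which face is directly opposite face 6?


Net: cross layout. Take square 3 as the base (bottom).
Fold the four squares in the horizontal row up around 3: 2 -> left, 4 -> right, 5 wraps to the top.
Fold 1 and 6 up from 3: 1 -> back, 6 -> front.
Opposite pairs are therefore: (1, 6), (2, 4), (3, 5).
Face 6 is opposite face 1.
face 1


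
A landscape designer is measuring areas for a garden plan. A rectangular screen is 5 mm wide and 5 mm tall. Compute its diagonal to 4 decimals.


Shape: rectangle (diagonal via Pythagoras)
Sides: 5 mm and 5 mm
Formula: d = sqrt(l^2 + w^2)
l^2 = 25, w^2 = 25
l^2 + w^2 = 50
d = sqrt(50)
d = 7.0711
7.0711 mm


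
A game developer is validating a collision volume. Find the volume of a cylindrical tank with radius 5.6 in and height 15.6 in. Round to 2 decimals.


Shape: cylinder
Radius r = 5.6 in, Height h = 15.6 in
Formula: V = pi * r^2 * h
r^2 = 31.36
V = pi * 31.36 * 15.6
V = 489.216 * pi
V = 1536.92
1536.92 in^3


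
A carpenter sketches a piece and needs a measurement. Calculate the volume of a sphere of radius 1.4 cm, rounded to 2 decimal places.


Shape: sphere
Radius r = 1.4 cm
Formula: V = (4/3) * pi * r^3
r^3 = 2.744
(4/3) * 2.744 = 3.658667
V = 3.658667 * pi
V = 11.49
11.49 cm^3


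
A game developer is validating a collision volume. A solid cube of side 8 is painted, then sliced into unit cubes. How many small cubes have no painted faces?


Large cube: 8 x 8 x 8, cut into unit cubes.
n = 8, so n - 2 = 6
Unpainted cubes form the interior (n - 2)^3 block.
(n - 2)^3 = 6^3 = 216
216 unit cubes


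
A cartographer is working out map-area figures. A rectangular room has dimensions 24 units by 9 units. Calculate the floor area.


Shape: rectangle
Length l = 24 units, Width w = 9 units
Formula: A = l * w
A = 24 * 9
A = 216
216 units^2


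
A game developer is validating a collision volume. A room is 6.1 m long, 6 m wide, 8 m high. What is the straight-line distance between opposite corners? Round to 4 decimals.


Shape: rectangular box (space diagonal)
l = 6.1 m, w = 6 m, h = 8 m
Visualize: the diagonal of the base, then a right triangle with that diagonal and the height.
Formula: d = sqrt(l^2 + w^2 + h^2)
l^2 + w^2 + h^2 = 37.21 + 36 + 64 = 137.21
d = sqrt(137.21)
d = 11.7137
11.7137 m


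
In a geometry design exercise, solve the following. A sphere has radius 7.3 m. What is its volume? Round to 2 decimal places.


Shape: sphere
Radius r = 7.3 m
Formula: V = (4/3) * pi * r^3
r^3 = 389.017
(4/3) * 389.017 = 518.689333
V = 518.689333 * pi
V = 1629.51
1629.51 m^3


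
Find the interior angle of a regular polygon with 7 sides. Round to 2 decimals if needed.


Shape: regular heptagon (7 sides)
Formula: interior angle = (n - 2) * 180 / n
(n - 2) = 5
(n - 2) * 180 = 900
angle = 900 / 7
angle = 128.57
128.57 degrees


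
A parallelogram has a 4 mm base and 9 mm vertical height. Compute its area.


Shape: parallelogram
Base b = 4 mm, Height h = 9 mm
Formula: A = b * h
A = 4 * 9
A = 36
36 mm^2


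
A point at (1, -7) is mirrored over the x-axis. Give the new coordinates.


Transformation: reflection
Original point: (1, -7)
Rule for reflection over the x-axis: (x, y) -> (x, -y)
Apply: (1, -7) -> (1, 7)
(1, 7)


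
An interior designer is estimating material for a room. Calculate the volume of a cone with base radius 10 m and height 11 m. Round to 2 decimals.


Shape: cone
Radius r = 10 m, Height h = 11 m
Formula: V = (1/3) * pi * r^2 * h
r^2 = 100
pi * r^2 * h = pi * 100 * 11 = 1100 * pi
V = 1100 * pi / 3
V = 1151.92
1151.92 m^3


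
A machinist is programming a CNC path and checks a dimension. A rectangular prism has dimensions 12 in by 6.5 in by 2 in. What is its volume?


Shape: rectangular prism
l = 12 in, w = 6.5 in, h = 2 in
Formula: V = l * w * h
V = 12 * 6.5 * 2
V = 78 * 2
V = 156
156 in^3


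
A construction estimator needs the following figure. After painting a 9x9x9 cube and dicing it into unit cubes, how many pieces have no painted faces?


Large cube: 9 x 9 x 9, cut into unit cubes.
n = 9, so n - 2 = 7
Unpainted cubes form the interior (n - 2)^3 block.
(n - 2)^3 = 7^3 = 343
343 unit cubes


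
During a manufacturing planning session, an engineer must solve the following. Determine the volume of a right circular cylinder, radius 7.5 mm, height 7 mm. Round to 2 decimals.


Shape: cylinder
Radius r = 7.5 mm, Height h = 7 mm
Formula: V = pi * r^2 * h
r^2 = 56.25
V = pi * 56.25 * 7
V = 393.75 * pi
V = 1237
1237 mm^3


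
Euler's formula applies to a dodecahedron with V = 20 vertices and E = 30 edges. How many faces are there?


Polyhedron: dodecahedron
Euler's formula for convex polyhedra: V - E + F = 2
Given: V = 20 vertices and E = 30 edges
Solve for F:
F = 2 + E - V = 2 + 30 - 20 = 12
12 faces


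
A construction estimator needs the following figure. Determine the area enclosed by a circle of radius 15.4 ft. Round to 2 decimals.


Shape: circle
Radius r = 15.4 ft
Formula: A = pi * r^2
r^2 = 15.4^2 = 237.16
A = pi * 237.16
A = 745.06
745.06 ft^2


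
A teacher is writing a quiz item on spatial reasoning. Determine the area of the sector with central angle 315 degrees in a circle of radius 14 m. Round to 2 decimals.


Shape: circular sector
Radius r = 14 m, Angle = 315 degrees
Formula: A = (angle/360) * pi * r^2
r^2 = 196
Fraction of circle = 315/360
A = (315/360) * pi * 196
A = 171.5 * pi
A = 538.78
538.78 m^2


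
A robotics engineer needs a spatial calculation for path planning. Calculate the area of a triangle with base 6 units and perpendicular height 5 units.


Shape: triangle
Base b = 6 units, Height h = 5 units
Formula: A = (1/2) * b * h
A = 0.5 * 6 * 5
A = 0.5 * 30
A = 15
15 units^2


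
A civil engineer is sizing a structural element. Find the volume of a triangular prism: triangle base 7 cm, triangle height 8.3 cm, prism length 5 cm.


Shape: triangular prism
Triangle base = 7 cm, triangle height = 8.3 cm, prism length L = 5 cm
Formula: V = (1/2 * b * h_tri) * L
Cross-section area = 0.5 * 7 * 8.3 = 29.05
V = 29.05 * 5
V = 145.25
145.25 cm^3


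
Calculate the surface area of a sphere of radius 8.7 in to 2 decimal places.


Shape: sphere
Radius r = 8.7 in
Formula: SA = 4 * pi * r^2
r^2 = 75.69
SA = 4 * pi * 75.69
SA = 302.76 * pi
SA = 951.15
951.15 in^2


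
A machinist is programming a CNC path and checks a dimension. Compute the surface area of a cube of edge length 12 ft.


Shape: cube
Side s = 12 ft
A cube has 6 square faces.
Formula: SA = 6 * s^2
s^2 = 144
SA = 6 * 144
SA = 864
864 ft^2


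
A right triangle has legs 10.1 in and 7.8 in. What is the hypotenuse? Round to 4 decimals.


Shape: right triangle
Legs a = 10.1 in, b = 7.8 in
Formula: c = sqrt(a^2 + b^2)
a^2 = 102.01, b^2 = 60.84
a^2 + b^2 = 162.85
c = sqrt(162.85)
c = 12.7613
12.7613 in


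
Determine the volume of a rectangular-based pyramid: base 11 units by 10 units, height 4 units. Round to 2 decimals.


Shape: rectangular pyramid
Base: 11 units x 10 units, Height h = 4 units
Formula: V = (1/3) * base_area * h
base_area = 11 * 10 = 110
base_area * h = 110 * 4 = 440
V = 440 / 3
V = 146.67
146.67 units^3


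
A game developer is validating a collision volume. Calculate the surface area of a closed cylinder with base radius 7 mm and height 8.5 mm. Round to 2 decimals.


Shape: closed cylinder
Radius r = 7 mm, Height h = 8.5 mm
Formula: SA = 2*pi*r^2 + 2*pi*r*h = 2*pi*r*(r + h)
r + h = 15.5
2 * r * (r + h) = 2 * 7 * 15.5 = 217
SA = 217 * pi
SA = 681.73
681.73 mm^2


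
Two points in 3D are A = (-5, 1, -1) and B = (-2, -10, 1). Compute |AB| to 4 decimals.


3D distance between two points
P1 = (-5, 1, -1), P2 = (-2, -10, 1)
Formula: d = sqrt((x2-x1)^2 + (y2-y1)^2 + (z2-z1)^2)
dx = -2 - -5 = 3
dy = -10 - 1 = -11
dz = 1 - -1 = 2
dx^2 + dy^2 + dz^2 = 9 + 121 + 4 = 134
d = sqrt(134)
d = 11.5758
11.5758 units


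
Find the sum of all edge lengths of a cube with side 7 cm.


Shape: cube
Side s = 7 cm
A cube has 12 edges, all equal.
Formula: total edge length = 12 * s
Total = 12 * 7
Total = 84
84 cm


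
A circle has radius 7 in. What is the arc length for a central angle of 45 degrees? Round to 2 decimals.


Shape: circular arc
Radius r = 7 in, Angle = 45 degrees
Formula: L = (angle/360) * 2 * pi * r
2 * pi * r = 14 * pi
L = (45/360) * 14 * pi
L = 1.75 * pi
L = 5.5
5.5 in


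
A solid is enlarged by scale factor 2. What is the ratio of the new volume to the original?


Linear scale factor k = 2
Rule: under a linear scaling by k, volumes scale by k^3.
k^3 = 2 * 2 * 2
k^3 = 4 * 2
k^3 = 8
Volume scales by a factor of 8.
8 (dimensionless)


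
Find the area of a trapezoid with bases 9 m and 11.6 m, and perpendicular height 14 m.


Shape: trapezoid
Parallel sides a = 9 m, b = 11.6 m; Height h = 14 m
Formula: A = (a + b) * h / 2
a + b = 9 + 11.6 = 20.6
A = 20.6 * 14 / 2
A = 288.4 / 2
A = 144.2
144.2 m^2


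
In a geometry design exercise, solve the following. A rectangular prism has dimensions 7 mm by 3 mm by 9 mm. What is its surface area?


Shape: rectangular prism
l = 7 mm, w = 3 mm, h = 9 mm
Formula: SA = 2(lw + lh + wh)
lw = 21, lh = 63, wh = 27
lw + lh + wh = 111
SA = 2 * 111
SA = 222
222 mm^2


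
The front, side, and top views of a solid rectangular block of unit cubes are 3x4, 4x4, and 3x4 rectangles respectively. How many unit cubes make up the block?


Orthographic views of a solid rectangular block:
Front view 3 x 4 -> length = 3, height = 4
Side view 4 x 4 -> width = 4, height = 4 (consistent)
Top view 3 x 4 -> confirms length = 3, width = 4
The block is 3 x 4 x 4.
Total unit cubes = 3 * 4 * 4 = 48
48 unit cubes


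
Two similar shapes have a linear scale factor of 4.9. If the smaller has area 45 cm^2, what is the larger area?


Linear scale factor k = 4.9
Original area = 45 cm^2
Rule: under a linear scaling by k, areas scale by k^2.
k^2 = 4.9^2 = 24.01
New area = 45 * 24.01
New area = 1080.45
1080.45 cm^2


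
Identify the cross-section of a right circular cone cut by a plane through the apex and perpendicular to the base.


Solid: right circular cone
Cutting plane: through the apex and perpendicular to the base
Visualize the intersection of the plane with the solid's surface.
The boundary of the cut region is a isosceles triangle.
isosceles triangle


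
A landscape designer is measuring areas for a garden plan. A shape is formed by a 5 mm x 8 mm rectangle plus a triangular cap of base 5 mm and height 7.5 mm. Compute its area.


Composite shape: rectangle + triangle
Rectangle area = 5 * 8 = 40
Triangle area = 0.5 * 5 * 7.5 = 18.75
Total = 40 + 18.75
Total = 58.75
58.75 mm^2


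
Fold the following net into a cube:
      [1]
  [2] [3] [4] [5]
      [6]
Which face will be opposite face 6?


Net: cross layout. Take square 3 as the base (bottom).
Fold the four squares in the horizontal row up around 3: 2 -> left, 4 -> right, 5 wraps to the top.
Fold 1 and 6 up from 3: 1 -> back, 6 -> front.
Opposite pairs are therefore: (1, 6), (2, 4), (3, 5).
Face 6 is opposite face 1.
face 1


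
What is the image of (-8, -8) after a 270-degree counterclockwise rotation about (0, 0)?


Transformation: rotation about the origin
Original point: (-8, -8)
Rule for 270 deg counterclockwise: (x, y) -> (y, -x)
Apply: (-8, -8) -> (-8, 8)
(-8, 8)


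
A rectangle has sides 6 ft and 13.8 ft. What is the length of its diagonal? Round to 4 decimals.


Shape: rectangle (diagonal via Pythagoras)
Sides: 6 ft and 13.8 ft
Formula: d = sqrt(l^2 + w^2)
l^2 = 36, w^2 = 190.44
l^2 + w^2 = 226.44
d = sqrt(226.44)
d = 15.0479
15.0479 ft


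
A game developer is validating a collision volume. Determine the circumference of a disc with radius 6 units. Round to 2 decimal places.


Shape: circle
Radius r = 6 units
Formula: C = 2 * pi * r
C = 2 * pi * 6
C = 12 * pi
C = 37.7
37.7 units


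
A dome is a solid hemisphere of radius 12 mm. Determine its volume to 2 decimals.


Shape: hemisphere (half of a sphere)
Radius r = 12 mm
Formula: V = (1/2) * (4/3) * pi * r^3 = (2/3) * pi * r^3
r^3 = 1728
(2/3) * 1728 = 1152
V = 1152 * pi
V = 3619.11
3619.11 mm^3


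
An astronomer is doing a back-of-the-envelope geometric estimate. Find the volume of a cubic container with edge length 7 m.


Shape: cube
Side s = 7 m
Formula: V = s^3
V = 7 * 7 * 7
V = 49 * 7
V = 343
343 m^3


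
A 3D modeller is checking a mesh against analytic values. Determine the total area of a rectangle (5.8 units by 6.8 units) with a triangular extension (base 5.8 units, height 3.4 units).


Composite shape: rectangle + triangle
Rectangle area = 5.8 * 6.8 = 39.44
Triangle area = 0.5 * 5.8 * 3.4 = 9.86
Total = 39.44 + 9.86
Total = 49.3
49.3 units^2


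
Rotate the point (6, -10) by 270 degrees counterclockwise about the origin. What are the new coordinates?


Transformation: rotation about the origin
Original point: (6, -10)
Rule for 270 deg counterclockwise: (x, y) -> (y, -x)
Apply: (6, -10) -> (-10, -6)
(-10, -6)


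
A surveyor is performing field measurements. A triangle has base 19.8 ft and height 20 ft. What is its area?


Shape: triangle
Base b = 19.8 ft, Height h = 20 ft
Formula: A = (1/2) * b * h
A = 0.5 * 19.8 * 20
A = 0.5 * 396
A = 198
198 ft^2


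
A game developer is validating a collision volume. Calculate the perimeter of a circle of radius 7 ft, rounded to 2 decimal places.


Shape: circle
Radius r = 7 ft
Formula: C = 2 * pi * r
C = 2 * pi * 7
C = 14 * pi
C = 43.98
43.98 ft


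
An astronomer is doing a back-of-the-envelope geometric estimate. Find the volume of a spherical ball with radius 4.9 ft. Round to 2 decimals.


Shape: sphere
Radius r = 4.9 ft
Formula: V = (4/3) * pi * r^3
r^3 = 117.649
(4/3) * 117.649 = 156.865333
V = 156.865333 * pi
V = 492.81
492.81 ft^3


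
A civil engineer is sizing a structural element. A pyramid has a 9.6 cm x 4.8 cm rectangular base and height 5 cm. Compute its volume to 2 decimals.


Shape: rectangular pyramid
Base: 9.6 cm x 4.8 cm, Height h = 5 cm
Formula: V = (1/3) * base_area * h
base_area = 9.6 * 4.8 = 46.08
base_area * h = 46.08 * 5 = 230.4
V = 230.4 / 3
V = 76.8
76.8 cm^3


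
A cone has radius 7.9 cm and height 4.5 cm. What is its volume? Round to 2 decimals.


Shape: cone
Radius r = 7.9 cm, Height h = 4.5 cm
Formula: V = (1/3) * pi * r^2 * h
r^2 = 62.41
pi * r^2 * h = pi * 62.41 * 4.5 = 280.845 * pi
V = 280.845 * pi / 3
V = 294.1
294.1 cm^3


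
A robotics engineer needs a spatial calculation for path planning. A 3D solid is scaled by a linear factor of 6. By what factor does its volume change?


Linear scale factor k = 6
Rule: under a linear scaling by k, volumes scale by k^3.
k^3 = 6 * 6 * 6
k^3 = 36 * 6
k^3 = 216
Volume scales by a factor of 216.
216 (dimensionless)


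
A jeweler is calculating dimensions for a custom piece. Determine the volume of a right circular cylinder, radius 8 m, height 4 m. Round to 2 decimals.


Shape: cylinder
Radius r = 8 m, Height h = 4 m
Formula: V = pi * r^2 * h
r^2 = 64
V = pi * 64 * 4
V = 256 * pi
V = 804.25
804.25 m^3


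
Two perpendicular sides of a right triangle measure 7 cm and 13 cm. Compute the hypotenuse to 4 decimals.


Shape: right triangle
Legs a = 7 cm, b = 13 cm
Formula: c = sqrt(a^2 + b^2)
a^2 = 49, b^2 = 169
a^2 + b^2 = 218
c = sqrt(218)
c = 14.7648
14.7648 cm


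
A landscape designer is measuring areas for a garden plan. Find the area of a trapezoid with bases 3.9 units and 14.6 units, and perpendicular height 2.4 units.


Shape: trapezoid
Parallel sides a = 3.9 units, b = 14.6 units; Height h = 2.4 units
Formula: A = (a + b) * h / 2
a + b = 3.9 + 14.6 = 18.5
A = 18.5 * 2.4 / 2
A = 44.4 / 2
A = 22.2
22.2 units^2


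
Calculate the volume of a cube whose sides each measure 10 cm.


Shape: cube
Side s = 10 cm
Formula: V = s^3
V = 10 * 10 * 10
V = 100 * 10
V = 1000
1000 cm^3


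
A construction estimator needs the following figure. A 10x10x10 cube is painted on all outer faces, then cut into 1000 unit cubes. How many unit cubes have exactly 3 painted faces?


Large cube: 10 x 10 x 10, cut into unit cubes.
Cubes with 3 painted faces are at the corners. A cube always has 8 corners.
Count = 8
8 unit cubes


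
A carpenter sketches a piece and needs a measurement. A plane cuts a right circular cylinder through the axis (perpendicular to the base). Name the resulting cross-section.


Solid: right circular cylinder
Cutting plane: through the axis (perpendicular to the base)
Visualize the intersection of the plane with the solid's surface.
The boundary of the cut region is a rectangle.
rectangle


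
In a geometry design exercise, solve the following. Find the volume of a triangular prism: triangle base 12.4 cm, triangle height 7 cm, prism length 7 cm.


Shape: triangular prism
Triangle base = 12.4 cm, triangle height = 7 cm, prism length L = 7 cm
Formula: V = (1/2 * b * h_tri) * L
Cross-section area = 0.5 * 12.4 * 7 = 43.4
V = 43.4 * 7
V = 303.8
303.8 cm^3


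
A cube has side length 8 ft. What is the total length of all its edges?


Shape: cube
Side s = 8 ft
A cube has 12 edges, all equal.
Formula: total edge length = 12 * s
Total = 12 * 8
Total = 96
96 ft


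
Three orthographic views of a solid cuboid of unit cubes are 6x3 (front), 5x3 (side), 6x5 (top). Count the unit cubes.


Orthographic views of a solid rectangular block:
Front view 6 x 3 -> length = 6, height = 3
Side view 5 x 3 -> width = 5, height = 3 (consistent)
Top view 6 x 5 -> confirms length = 6, width = 5
The block is 6 x 5 x 3.
Total unit cubes = 6 * 5 * 3 = 90
90 unit cubes


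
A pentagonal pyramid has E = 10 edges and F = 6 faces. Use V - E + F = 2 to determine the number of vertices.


Polyhedron: pentagonal pyramid
Euler's formula for convex polyhedra: V - E + F = 2
Given: E = 10 edges and F = 6 faces
Solve for V:
V = 2 + E - F = 2 + 10 - 6 = 6
6 vertices


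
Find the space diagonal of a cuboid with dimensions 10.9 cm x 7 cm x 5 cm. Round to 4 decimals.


Shape: rectangular box (space diagonal)
l = 10.9 cm, w = 7 cm, h = 5 cm
Visualize: the diagonal of the base, then a right triangle with that diagonal and the height.
Formula: d = sqrt(l^2 + w^2 + h^2)
l^2 + w^2 + h^2 = 118.81 + 49 + 25 = 192.81
d = sqrt(192.81)
d = 13.8856
13.8856 cm


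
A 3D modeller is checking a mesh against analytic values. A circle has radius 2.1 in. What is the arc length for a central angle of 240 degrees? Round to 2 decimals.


Shape: circular arc
Radius r = 2.1 in, Angle = 240 degrees
Formula: L = (angle/360) * 2 * pi * r
2 * pi * r = 4.2 * pi
L = (240/360) * 4.2 * pi
L = 2.8 * pi
L = 8.8
8.8 in


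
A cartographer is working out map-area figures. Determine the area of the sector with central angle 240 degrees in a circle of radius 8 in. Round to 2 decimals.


Shape: circular sector
Radius r = 8 in, Angle = 240 degrees
Formula: A = (angle/360) * pi * r^2
r^2 = 64
Fraction of circle = 240/360
A = (240/360) * pi * 64
A = 42.666667 * pi
A = 134.04
134.04 in^2


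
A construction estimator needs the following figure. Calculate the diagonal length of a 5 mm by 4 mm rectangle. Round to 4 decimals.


Shape: rectangle (diagonal via Pythagoras)
Sides: 5 mm and 4 mm
Formula: d = sqrt(l^2 + w^2)
l^2 = 25, w^2 = 16
l^2 + w^2 = 41
d = sqrt(41)
d = 6.4031
6.4031 mm


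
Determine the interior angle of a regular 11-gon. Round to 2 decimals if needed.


Shape: regular hendecagon (11 sides)
Formula: interior angle = (n - 2) * 180 / n
(n - 2) = 9
(n - 2) * 180 = 1620
angle = 1620 / 11
angle = 147.27
147.27 degrees


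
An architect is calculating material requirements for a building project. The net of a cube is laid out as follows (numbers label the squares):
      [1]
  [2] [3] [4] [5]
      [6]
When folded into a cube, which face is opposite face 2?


Net: cross layout. Take square 3 as the base (bottom).
Fold the four squares in the horizontal row up around 3: 2 -> left, 4 -> right, 5 wraps to the top.
Fold 1 and 6 up from 3: 1 -> back, 6 -> front.
Opposite pairs are therefore: (1, 6), (2, 4), (3, 5).
Face 2 is opposite face 4.
face 4


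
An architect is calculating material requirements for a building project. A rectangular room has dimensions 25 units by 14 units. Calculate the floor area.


Shape: rectangle
Length l = 25 units, Width w = 14 units
Formula: A = l * w
A = 25 * 14
A = 350
350 units^2


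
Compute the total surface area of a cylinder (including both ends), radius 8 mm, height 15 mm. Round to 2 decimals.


Shape: closed cylinder
Radius r = 8 mm, Height h = 15 mm
Formula: SA = 2*pi*r^2 + 2*pi*r*h = 2*pi*r*(r + h)
r + h = 23
2 * r * (r + h) = 2 * 8 * 23 = 368
SA = 368 * pi
SA = 1156.11
1156.11 mm^2


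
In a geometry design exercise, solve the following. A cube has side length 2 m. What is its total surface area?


Shape: cube
Side s = 2 m
A cube has 6 square faces.
Formula: SA = 6 * s^2
s^2 = 4
SA = 6 * 4
SA = 24
24 m^2


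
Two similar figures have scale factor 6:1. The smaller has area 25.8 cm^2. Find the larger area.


Linear scale factor k = 6
Original area = 25.8 cm^2
Rule: under a linear scaling by k, areas scale by k^2.
k^2 = 6^2 = 36
New area = 25.8 * 36
New area = 928.8
928.8 cm^2


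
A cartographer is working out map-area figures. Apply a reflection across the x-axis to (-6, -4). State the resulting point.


Transformation: reflection
Original point: (-6, -4)
Rule for reflection over the x-axis: (x, y) -> (x, -y)
Apply: (-6, -4) -> (-6, 4)
(-6, 4)


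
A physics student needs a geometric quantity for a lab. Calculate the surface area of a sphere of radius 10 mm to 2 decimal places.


Shape: sphere
Radius r = 10 mm
Formula: SA = 4 * pi * r^2
r^2 = 100
SA = 4 * pi * 100
SA = 400 * pi
SA = 1256.64
1256.64 mm^2


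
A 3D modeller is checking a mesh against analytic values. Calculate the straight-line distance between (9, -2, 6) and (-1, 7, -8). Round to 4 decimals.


3D distance between two points
P1 = (9, -2, 6), P2 = (-1, 7, -8)
Formula: d = sqrt((x2-x1)^2 + (y2-y1)^2 + (z2-z1)^2)
dx = -1 - 9 = -10
dy = 7 - -2 = 9
dz = -8 - 6 = -14
dx^2 + dy^2 + dz^2 = 100 + 81 + 196 = 377
d = sqrt(377)
d = 19.4165
19.4165 units


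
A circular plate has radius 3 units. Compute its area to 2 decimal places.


Shape: circle
Radius r = 3 units
Formula: A = pi * r^2
r^2 = 3^2 = 9
A = pi * 9
A = 28.27
28.27 units^2


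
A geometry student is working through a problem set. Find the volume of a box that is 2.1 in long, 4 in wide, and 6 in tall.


Shape: rectangular prism
l = 2.1 in, w = 4 in, h = 6 in
Formula: V = l * w * h
V = 2.1 * 4 * 6
V = 8.4 * 6
V = 50.4
50.4 in^3


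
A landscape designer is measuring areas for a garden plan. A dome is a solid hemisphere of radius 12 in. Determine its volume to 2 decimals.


Shape: hemisphere (half of a sphere)
Radius r = 12 in
Formula: V = (1/2) * (4/3) * pi * r^3 = (2/3) * pi * r^3
r^3 = 1728
(2/3) * 1728 = 1152
V = 1152 * pi
V = 3619.11
3619.11 in^3


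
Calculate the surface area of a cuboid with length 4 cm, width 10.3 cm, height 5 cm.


Shape: rectangular prism
l = 4 cm, w = 10.3 cm, h = 5 cm
Formula: SA = 2(lw + lh + wh)
lw = 41.2, lh = 20, wh = 51.5
lw + lh + wh = 112.7
SA = 2 * 112.7
SA = 225.4
225.4 cm^2


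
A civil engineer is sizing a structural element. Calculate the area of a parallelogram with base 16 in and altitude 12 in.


Shape: parallelogram
Base b = 16 in, Height h = 12 in
Formula: A = b * h
A = 16 * 12
A = 192
192 in^2


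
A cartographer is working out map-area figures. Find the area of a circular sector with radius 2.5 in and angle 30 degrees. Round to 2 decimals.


Shape: circular sector
Radius r = 2.5 in, Angle = 30 degrees
Formula: A = (angle/360) * pi * r^2
r^2 = 6.25
Fraction of circle = 30/360
A = (30/360) * pi * 6.25
A = 0.520833 * pi
A = 1.64
1.64 in^2


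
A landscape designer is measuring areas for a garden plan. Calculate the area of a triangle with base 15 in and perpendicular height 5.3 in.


Shape: triangle
Base b = 15 in, Height h = 5.3 in
Formula: A = (1/2) * b * h
A = 0.5 * 15 * 5.3
A = 0.5 * 79.5
A = 39.75
39.75 in^2


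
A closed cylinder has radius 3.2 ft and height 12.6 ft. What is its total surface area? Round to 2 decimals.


Shape: closed cylinder
Radius r = 3.2 ft, Height h = 12.6 ft
Formula: SA = 2*pi*r^2 + 2*pi*r*h = 2*pi*r*(r + h)
r + h = 15.8
2 * r * (r + h) = 2 * 3.2 * 15.8 = 101.12
SA = 101.12 * pi
SA = 317.68
317.68 ft^2


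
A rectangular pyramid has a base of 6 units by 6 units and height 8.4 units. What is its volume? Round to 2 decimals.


Shape: rectangular pyramid
Base: 6 units x 6 units, Height h = 8.4 units
Formula: V = (1/3) * base_area * h
base_area = 6 * 6 = 36
base_area * h = 36 * 8.4 = 302.4
V = 302.4 / 3
V = 100.8
100.8 units^3
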